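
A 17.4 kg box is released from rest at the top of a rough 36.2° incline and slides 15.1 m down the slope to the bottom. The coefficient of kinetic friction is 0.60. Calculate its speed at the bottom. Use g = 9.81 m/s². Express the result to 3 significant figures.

v = 5.62 m/s

Energy: mgh = ½mv² + W_f, with h = L sinθ and W_f = μ_k (mg cosθ) L
mgh = mgL sinθ = (17.4)(9.81)(15.1)sin36.2° = 1522.3 J
W_f = μ_k mg cosθ · L = (0.60)(17.4)(9.81)cos36.2°·15.1 = 1248 J
½mv² = 1522.3 − 1248 = 274.32 J
v = √(2 × 274.32/17.4) = 5.615 m/s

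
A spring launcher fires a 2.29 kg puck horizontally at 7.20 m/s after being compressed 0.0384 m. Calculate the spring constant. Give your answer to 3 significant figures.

Spring PE at full compression equals KE at release: ½kx² = ½mv²
k = mv²/x² = (2.29)(7.20)²/(0.0384)² = 80508 N/m

k = 80500 N/m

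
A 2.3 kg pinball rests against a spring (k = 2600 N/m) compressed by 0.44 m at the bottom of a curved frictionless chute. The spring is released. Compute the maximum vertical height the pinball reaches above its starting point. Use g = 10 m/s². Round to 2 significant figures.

h = 11 m

Energy conservation from release to the highest point: ½kx² = mgh
h = kx²/(2mg) = (2600)(0.44)²/(2 × 2.3 × 10) = 10.94 m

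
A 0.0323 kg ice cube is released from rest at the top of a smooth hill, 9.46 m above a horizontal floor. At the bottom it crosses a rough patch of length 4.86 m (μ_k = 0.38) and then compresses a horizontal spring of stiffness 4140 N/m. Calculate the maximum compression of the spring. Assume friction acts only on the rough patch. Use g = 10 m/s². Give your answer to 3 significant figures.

x = 0.0345 m

Initial energy: E₁ = mgh = (0.0323)(10)(9.46) = 3.0556 J
Friction removes W_f = μ_k mg d = (0.38)(0.0323)(10)(4.86) = 0.5965 J
Energy reaching the spring: E = 3.0556 − 0.5965 = 2.4591 J
At max compression ½kx² = E ⇒ x = √(2E/k) = √(2 × 2.4591/4140) = 0.03447 m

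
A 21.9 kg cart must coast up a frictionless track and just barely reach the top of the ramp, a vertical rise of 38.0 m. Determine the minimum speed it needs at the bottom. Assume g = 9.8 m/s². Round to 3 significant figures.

At the top it is momentarily at rest, so all KE converts to PE: ½mv² = mgh
v = √(2gh) = √(2 × 9.8 × 38.0) = 27.29 m/s

v = 27.3 m/s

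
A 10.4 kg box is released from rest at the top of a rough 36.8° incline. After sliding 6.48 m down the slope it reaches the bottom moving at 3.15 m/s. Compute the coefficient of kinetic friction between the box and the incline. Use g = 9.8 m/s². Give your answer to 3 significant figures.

μ_k = 0.651

Energy balance down the incline: mg L sinθ − ½mv² = μ_k (mg cosθ) L
mgL sinθ = 395.62 J; ½mv² = 51.597 J
W_f = 395.62 − 51.597 = 344.0 J
μ_k = W_f/(mg cosθ · L) = 344.0/(81.61 × 6.48) = 0.6505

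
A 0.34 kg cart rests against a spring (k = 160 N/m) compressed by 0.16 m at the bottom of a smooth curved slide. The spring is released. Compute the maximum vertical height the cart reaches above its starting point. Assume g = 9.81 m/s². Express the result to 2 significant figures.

h = 0.61 m

All spring PE becomes gravitational PE at the highest point: ½kx² = mgh
h = kx²/(2mg) = (160)(0.16)²/(2 × 0.34 × 9.81) = 0.6140 m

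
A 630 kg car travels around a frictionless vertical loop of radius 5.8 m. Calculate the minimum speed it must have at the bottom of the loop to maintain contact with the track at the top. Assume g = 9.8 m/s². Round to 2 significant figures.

v = 17 m/s

At the top: mg = mv_top²/r ⇒ v_top² = gr = 56.84 m²/s²
Energy from bottom to top (height 2r): ½mv_bot² = ½mv_top² + mg(2r)
v_bot² = gr + 4gr = 5gr = 284.2
v_bot = √(5gr) = 16.86 m/s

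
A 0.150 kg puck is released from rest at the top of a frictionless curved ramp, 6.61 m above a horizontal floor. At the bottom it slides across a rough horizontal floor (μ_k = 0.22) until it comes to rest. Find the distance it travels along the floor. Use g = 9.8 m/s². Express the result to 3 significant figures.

d = 30.0 m

Energy at the top = energy at the end + work done against friction:
At rest all PE has been dissipated by friction: mgh = μ_k m g d
d = h/μ_k = 6.61/0.22 = 30.05 m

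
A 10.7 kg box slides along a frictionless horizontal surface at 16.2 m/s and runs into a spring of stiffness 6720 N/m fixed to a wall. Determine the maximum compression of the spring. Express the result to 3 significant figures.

At max compression the box is momentarily at rest: ½mv² = ½kx²
x = v√(m/k) = 16.2 × √(10.7/6720) = 0.6464 m

x = 0.646 m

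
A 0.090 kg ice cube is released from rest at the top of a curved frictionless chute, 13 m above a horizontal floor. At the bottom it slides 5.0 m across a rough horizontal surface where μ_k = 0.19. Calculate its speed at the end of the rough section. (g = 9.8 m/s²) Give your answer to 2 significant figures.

v = 15 m/s

Applying the work–energy principle:
mgh = ½mv² + μ_k m g d
W_f = μ_k mg d = (0.19)(0.090)(9.8)(5.0) = 0.8379 J
½mv² = mgh − W_f = 11.466 − 0.8379 = 10.628 J
v = √(2 × 10.628/0.090) = 15.37 m/s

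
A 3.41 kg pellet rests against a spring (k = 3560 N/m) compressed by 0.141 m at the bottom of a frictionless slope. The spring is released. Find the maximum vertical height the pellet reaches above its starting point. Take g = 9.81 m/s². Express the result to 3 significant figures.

h = 1.06 m

All spring PE becomes gravitational PE at the highest point: ½kx² = mgh
h = kx²/(2mg) = (3560)(0.141)²/(2 × 3.41 × 9.81) = 1.058 m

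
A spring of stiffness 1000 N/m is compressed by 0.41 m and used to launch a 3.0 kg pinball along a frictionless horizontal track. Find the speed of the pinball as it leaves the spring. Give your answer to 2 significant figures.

v = 7.5 m/s

The pinball leaves the spring when the spring is at natural length, so ½kx² = ½mv²
v = x√(k/m) = 0.41 × √(1000/3.0) = 7.486 m/s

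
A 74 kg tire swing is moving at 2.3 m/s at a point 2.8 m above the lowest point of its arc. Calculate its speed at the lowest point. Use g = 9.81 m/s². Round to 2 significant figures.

Equating total energy at the two states: ½mv₀² + mgh = ½mv²
The mass cancels from both sides.
v² = v₀² + 2gh = (2.3)² + 2(9.81)(2.8) = 60.226
v = √60.226 = 7.761 m/s

v = 7.8 m/s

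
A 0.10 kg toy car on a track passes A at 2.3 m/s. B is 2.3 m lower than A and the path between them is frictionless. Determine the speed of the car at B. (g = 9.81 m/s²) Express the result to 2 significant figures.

Energy conservation between the two points: ½mv₀² + mgh = ½mv²
v² = v₀² + 2gh = (2.3)² + 2(9.81)(2.3) = 50.416
v = √50.416 = 7.100 m/s

v = 7.1 m/s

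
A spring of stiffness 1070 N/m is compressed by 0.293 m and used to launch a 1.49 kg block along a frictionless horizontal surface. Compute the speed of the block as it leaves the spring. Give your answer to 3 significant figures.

Conservation of energy: ½kx² = ½mv²
v = x√(k/m) = 0.293 × √(1070/1.49) = 7.852 m/s

v = 7.85 m/s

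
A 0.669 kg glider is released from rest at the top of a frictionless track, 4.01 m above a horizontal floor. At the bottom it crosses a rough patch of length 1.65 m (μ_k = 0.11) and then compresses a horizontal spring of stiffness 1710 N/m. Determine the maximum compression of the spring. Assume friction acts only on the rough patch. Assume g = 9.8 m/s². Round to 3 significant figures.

Initial energy: E₁ = mgh = (0.669)(9.8)(4.01) = 26.290 J
Friction removes W_f = μ_k mg d = (0.11)(0.669)(9.8)(1.65) = 1.190 J
Energy reaching the spring: E = 26.290 − 1.190 = 25.100 J
At max compression ½kx² = E ⇒ x = √(2E/k) = √(2 × 25.100/1710) = 0.1713 m

x = 0.171 m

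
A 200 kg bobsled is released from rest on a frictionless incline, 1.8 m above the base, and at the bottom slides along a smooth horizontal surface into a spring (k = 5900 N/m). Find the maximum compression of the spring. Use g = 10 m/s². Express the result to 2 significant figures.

Gravitational PE at the top equals spring PE at max compression: mgh = ½kx²
x = √(2mgh/k) = √(2 × 200 × 10 × 1.8 / 5900) = 1.105 m

x = 1.1 m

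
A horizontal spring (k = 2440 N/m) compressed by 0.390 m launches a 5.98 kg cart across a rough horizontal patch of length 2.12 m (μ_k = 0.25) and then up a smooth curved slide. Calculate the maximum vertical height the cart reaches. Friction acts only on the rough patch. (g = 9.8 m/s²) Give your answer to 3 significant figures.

Spring energy: E₀ = ½kx² = ½(2440)(0.390)² = 185.56 J
Friction: W_f = μ_k mg d = (0.25)(5.98)(9.8)(2.12) = 31.06 J
Energy at base of ramp: E = 185.56 − 31.06 = 154.50 J
At max height all remaining energy is PE: mgh = E ⇒ h = E/(mg) = 154.50/(5.98 × 9.8) = 2.636 m

h = 2.64 m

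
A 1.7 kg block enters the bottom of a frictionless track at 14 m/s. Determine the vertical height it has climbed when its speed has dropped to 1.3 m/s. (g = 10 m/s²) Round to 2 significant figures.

h = 9.7 m

Conservation of energy: ½mv₁² = ½mv₂² + mgh
h = (v₁² − v₂²)/(2g) = (14² − 1.3²)/(2 × 10) = 9.716 m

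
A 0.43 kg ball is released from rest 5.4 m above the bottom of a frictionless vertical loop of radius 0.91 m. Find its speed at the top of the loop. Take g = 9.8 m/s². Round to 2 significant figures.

v = 8.4 m/s

Energy conservation: mgh = ½mv_top² + mg(2r)
v_top² = 2g(h − 2r) = 2(9.8)(5.4 − 1.820) = 70.17
v_top = 8.377 m/s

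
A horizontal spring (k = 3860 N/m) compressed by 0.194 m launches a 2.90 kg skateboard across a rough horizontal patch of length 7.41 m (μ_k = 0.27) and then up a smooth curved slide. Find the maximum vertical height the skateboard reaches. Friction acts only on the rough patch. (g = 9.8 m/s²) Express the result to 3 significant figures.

Spring energy: E₀ = ½kx² = ½(3860)(0.194)² = 72.637 J
Friction: W_f = μ_k mg d = (0.27)(2.90)(9.8)(7.41) = 56.86 J
Energy at base of ramp: E = 72.637 − 56.86 = 15.778 J
At max height all remaining energy is PE: mgh = E ⇒ h = E/(mg) = 15.778/(2.90 × 9.8) = 0.5552 m

h = 0.555 m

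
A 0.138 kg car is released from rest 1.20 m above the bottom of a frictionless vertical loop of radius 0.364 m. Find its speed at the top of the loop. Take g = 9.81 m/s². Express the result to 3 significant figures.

v = 3.04 m/s

Energy conservation: mgh = ½mv_top² + mg(2r)
v_top² = 2g(h − 2r) = 2(9.81)(1.20 − 0.7280) = 9.261
v_top = 3.043 m/s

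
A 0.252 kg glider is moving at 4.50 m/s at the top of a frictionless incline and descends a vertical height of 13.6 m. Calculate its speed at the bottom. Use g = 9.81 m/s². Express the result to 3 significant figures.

v = 16.9 m/s

Mechanical energy is conserved (no friction): ½mv₀² + mgh = ½mv²
The mass cancels from both sides.
v² = v₀² + 2gh = (4.50)² + 2(9.81)(13.6) = 287.08
v = √287.08 = 16.94 m/s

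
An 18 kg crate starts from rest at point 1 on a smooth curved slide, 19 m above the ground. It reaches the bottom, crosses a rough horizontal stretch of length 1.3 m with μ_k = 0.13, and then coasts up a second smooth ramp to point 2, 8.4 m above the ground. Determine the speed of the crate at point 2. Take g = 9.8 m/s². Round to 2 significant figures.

v = 14 m/s

Energy at 1: mgh₁ = (18)(9.8)(19) = 3351.6 J
Friction loss: W_f = μ_k mg d = 29.81 J
At 2: ½mv² + mgh₂ = mgh₁ − W_f
½mv² = 3351.6 − 29.81 − 1481.8 = 1840.0 J
v = √(2 × 1840.0/18) = 14.30 m/s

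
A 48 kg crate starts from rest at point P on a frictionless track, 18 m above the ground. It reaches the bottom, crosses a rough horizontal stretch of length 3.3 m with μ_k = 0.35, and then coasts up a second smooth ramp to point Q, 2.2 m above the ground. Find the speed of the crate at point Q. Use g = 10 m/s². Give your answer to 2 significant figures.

Energy at P: mgh₁ = (48)(10)(18) = 8640.0 J
Friction loss: W_f = μ_k mg d = 554.4 J
At Q: ½mv² + mgh₂ = mgh₁ − W_f
½mv² = 8640.0 − 554.4 − 1056.0 = 7029.6 J
v = √(2 × 7029.6/48) = 17.11 m/s

v = 17 m/s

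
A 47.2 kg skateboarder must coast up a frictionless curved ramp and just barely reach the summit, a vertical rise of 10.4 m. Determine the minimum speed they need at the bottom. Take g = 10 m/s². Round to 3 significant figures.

v = 14.4 m/s

At the top they are momentarily at rest, so all KE converts to PE: ½mv² = mgh
v = √(2gh) = √(2 × 10 × 10.4) = 14.42 m/s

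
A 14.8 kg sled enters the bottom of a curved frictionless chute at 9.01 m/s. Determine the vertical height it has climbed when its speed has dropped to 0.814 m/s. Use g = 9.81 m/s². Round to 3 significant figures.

h = 4.10 m

Conservation of energy: ½mv₁² = ½mv₂² + mgh
h = (v₁² − v₂²)/(2g) = (9.01² − 0.814²)/(2 × 9.81) = 4.104 m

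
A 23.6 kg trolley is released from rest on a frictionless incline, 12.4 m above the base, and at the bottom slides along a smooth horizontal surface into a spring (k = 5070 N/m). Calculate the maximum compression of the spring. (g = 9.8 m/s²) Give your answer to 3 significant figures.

Energy conservation (no friction) from release to max compression: mgh = ½kx²
x = √(2mgh/k) = √(2 × 23.6 × 9.8 × 12.4 / 5070) = 1.064 m

x = 1.06 m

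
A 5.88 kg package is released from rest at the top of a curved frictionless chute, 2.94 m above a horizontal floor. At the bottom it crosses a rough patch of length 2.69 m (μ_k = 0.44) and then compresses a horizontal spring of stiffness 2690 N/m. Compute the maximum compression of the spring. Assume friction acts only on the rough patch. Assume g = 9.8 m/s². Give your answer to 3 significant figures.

x = 0.274 m

Initial energy: E₁ = mgh = (5.88)(9.8)(2.94) = 169.41 J
Friction removes W_f = μ_k mg d = (0.44)(5.88)(9.8)(2.69) = 68.20 J
Energy reaching the spring: E = 169.41 − 68.20 = 101.21 J
At max compression ½kx² = E ⇒ x = √(2E/k) = √(2 × 101.21/2690) = 0.2743 m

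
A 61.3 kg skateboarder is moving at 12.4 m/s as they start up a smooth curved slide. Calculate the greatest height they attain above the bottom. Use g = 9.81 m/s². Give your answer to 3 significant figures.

h = 7.84 m

By energy conservation, ½mv² = mgh
h = v²/(2g) = 12.4²/(2 × 9.81) = 7.837 m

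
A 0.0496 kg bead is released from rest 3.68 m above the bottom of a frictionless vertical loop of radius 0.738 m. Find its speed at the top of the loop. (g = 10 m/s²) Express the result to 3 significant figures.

v = 6.64 m/s

Energy conservation: mgh = ½mv_top² + mg(2r)
v_top² = 2g(h − 2r) = 2(10)(3.68 − 1.476) = 44.08
v_top = 6.639 m/s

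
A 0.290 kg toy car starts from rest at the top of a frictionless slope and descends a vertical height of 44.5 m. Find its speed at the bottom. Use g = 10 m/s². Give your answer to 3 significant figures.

Energy conservation between the two points: mgh = ½mv²
v = √(2gh) = √(2 × 10 × 44.5) = √890.00 = 29.83 m/s

v = 29.8 m/s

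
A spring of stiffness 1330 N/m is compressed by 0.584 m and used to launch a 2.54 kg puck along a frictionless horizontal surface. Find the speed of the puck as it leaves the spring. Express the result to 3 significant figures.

Spring PE converts entirely to kinetic energy: ½kx² = ½mv²
v = x√(k/m) = 0.584 × √(1330/2.54) = 13.36 m/s

v = 13.4 m/s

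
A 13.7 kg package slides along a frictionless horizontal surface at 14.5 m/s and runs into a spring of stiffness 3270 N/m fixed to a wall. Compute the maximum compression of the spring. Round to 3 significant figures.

x = 0.939 m

Conservation of energy between contact and max compression: ½mv² = ½kx²
x = v√(m/k) = 14.5 × √(13.7/3270) = 0.9385 m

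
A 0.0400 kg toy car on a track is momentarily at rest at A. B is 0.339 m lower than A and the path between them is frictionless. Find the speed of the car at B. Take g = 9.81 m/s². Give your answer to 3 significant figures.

v = 2.58 m/s

By conservation of mechanical energy, mgh = ½mv²
v = √(2gh) = √(2 × 9.81 × 0.339) = √6.6512 = 2.579 m/s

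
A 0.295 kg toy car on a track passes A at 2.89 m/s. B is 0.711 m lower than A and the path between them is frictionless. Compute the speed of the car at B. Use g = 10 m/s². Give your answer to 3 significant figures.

v = 4.75 m/s

By conservation of mechanical energy, ½mv₀² + mgh = ½mv²
v² = v₀² + 2gh = (2.89)² + 2(10)(0.711) = 22.572
v = √22.572 = 4.751 m/s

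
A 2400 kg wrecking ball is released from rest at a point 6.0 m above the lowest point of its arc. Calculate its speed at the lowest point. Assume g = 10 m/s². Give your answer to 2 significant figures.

Energy conservation between the two points: mgh = ½mv²
v = √(2gh) = √(2 × 10 × 6.0) = √120.00 = 10.95 m/s

v = 11 m/s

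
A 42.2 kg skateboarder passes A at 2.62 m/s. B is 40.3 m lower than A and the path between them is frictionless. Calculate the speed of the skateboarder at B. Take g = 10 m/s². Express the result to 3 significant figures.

v = 28.5 m/s

Mechanical energy is conserved (no friction): ½mv₀² + mgh = ½mv²
The mass cancels from both sides.
v² = v₀² + 2gh = (2.62)² + 2(10)(40.3) = 812.86
v = √812.86 = 28.51 m/s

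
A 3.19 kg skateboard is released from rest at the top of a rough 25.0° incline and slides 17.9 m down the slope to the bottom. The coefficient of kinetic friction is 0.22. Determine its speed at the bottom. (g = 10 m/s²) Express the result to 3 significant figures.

v = 8.94 m/s

Taking the bottom as reference, mgh = ½mv² + μ_k N L with h = L sinθ, N = mg cosθ:
mgh = mgL sinθ = (3.19)(10)(17.9)sin25.0° = 241.32 J
W_f = μ_k mg cosθ · L = (0.22)(3.19)(10)cos25.0°·17.9 = 113.9 J
½mv² = 241.32 − 113.9 = 127.47 J
v = √(2 × 127.47/3.19) = 8.940 m/s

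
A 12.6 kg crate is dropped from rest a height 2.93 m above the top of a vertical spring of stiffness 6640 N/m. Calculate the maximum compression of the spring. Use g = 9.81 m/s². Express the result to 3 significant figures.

Measuring PE from the top of the relaxed spring, at max compression the crate has dropped H + x with zero KE, so:
mg(H + x) = ½kx²
½(6640)x² − (12.6)(9.81)x − (12.6)(9.81)(2.93) = 0
3320x² − 123.6x − 362.2 = 0
x = [123.6 + √(15278 + 4.8096e+06)]/(2 × 3320) = 0.3494 m

x = 0.349 m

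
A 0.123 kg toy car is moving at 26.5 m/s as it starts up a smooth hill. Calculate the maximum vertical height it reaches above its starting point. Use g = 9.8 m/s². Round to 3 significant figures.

By energy conservation, ½mv² = mgh
h = v²/(2g) = 26.5²/(2 × 9.8) = 35.83 m

h = 35.8 m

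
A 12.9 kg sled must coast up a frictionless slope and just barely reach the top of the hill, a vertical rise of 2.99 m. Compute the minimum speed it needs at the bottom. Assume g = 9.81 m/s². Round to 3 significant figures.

At the top it is momentarily at rest, so all KE converts to PE: ½mv² = mgh
v = √(2gh) = √(2 × 9.81 × 2.99) = 7.659 m/s

v = 7.66 m/s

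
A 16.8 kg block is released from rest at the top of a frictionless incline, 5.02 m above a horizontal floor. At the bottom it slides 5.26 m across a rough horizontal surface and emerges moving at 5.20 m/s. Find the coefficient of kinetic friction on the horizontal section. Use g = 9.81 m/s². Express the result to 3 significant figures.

μ_k = 0.692

Applying the work–energy principle:
mgh = ½mv² + μ_k m g d
mgh = 827.34 J; ½mv² = 227.14 J
W_f = 827.34 − 227.14 = 600.2 J
μ_k = W_f/(mg·d) = 600.2/(164.8 × 5.26) = 0.6924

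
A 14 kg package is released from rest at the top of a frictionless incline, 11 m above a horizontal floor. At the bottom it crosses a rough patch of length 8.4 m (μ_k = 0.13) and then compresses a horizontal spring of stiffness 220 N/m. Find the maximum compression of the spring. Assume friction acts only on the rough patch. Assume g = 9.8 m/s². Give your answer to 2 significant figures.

Initial energy: E₁ = mgh = (14)(9.8)(11) = 1509.2 J
Friction removes W_f = μ_k mg d = (0.13)(14)(9.8)(8.4) = 149.8 J
Energy reaching the spring: E = 1509.2 − 149.8 = 1359.4 J
At max compression ½kx² = E ⇒ x = √(2E/k) = √(2 × 1359.4/220) = 3.515 m

x = 3.5 m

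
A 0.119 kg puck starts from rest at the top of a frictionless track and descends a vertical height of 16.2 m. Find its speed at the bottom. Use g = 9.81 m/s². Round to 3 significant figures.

v = 17.8 m/s

Energy conservation between the two points: mgh = ½mv²
The mass cancels from both sides.
v = √(2gh) = √(2 × 9.81 × 16.2) = √317.84 = 17.83 m/s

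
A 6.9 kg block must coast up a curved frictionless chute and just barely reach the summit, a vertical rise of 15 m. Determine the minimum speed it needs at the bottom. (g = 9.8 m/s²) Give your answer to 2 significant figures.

At the top it is momentarily at rest, so all KE converts to PE: ½mv² = mgh
v = √(2gh) = √(2 × 9.8 × 15) = 17.15 m/s

v = 17 m/s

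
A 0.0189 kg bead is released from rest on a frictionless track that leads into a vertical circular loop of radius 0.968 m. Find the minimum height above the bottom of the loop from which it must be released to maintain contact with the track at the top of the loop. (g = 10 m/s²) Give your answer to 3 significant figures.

At the top, for minimum speed gravity alone supplies the centripetal force: mg = mv_top²/r ⇒ v_top² = gr = 9.680 m²/s²
Energy conservation from release height h to the top (height 2r): mgh = ½mv_top² + mg(2r)
h = v_top²/(2g) + 2r = r/2 + 2r = 5r/2 = 2.420 m

h = 2.42 m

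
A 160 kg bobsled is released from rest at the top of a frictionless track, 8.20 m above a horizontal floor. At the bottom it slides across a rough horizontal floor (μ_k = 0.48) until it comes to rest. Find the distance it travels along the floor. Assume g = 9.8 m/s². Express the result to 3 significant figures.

d = 17.1 m

Energy bookkeeping (friction removes W_f = μ_k N d):
At rest all PE has been dissipated by friction: mgh = μ_k m g d
d = h/μ_k = 8.20/0.48 = 17.08 m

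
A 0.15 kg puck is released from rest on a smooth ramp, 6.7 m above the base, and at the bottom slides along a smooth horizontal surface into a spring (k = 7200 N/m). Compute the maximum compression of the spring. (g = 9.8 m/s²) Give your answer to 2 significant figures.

x = 0.052 m

Energy conservation (no friction) from release to max compression: mgh = ½kx²
x = √(2mgh/k) = √(2 × 0.15 × 9.8 × 6.7 / 7200) = 0.05231 m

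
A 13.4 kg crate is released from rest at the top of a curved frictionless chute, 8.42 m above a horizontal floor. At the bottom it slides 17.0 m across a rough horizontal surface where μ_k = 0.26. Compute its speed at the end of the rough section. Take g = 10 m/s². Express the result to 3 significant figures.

Applying the work–energy principle:
mgh = ½mv² + μ_k m g d
W_f = μ_k mg d = (0.26)(13.4)(10)(17.0) = 592.3 J
½mv² = mgh − W_f = 1128.3 − 592.3 = 536.00 J
v = √(2 × 536.00/13.4) = 8.944 m/s

v = 8.94 m/s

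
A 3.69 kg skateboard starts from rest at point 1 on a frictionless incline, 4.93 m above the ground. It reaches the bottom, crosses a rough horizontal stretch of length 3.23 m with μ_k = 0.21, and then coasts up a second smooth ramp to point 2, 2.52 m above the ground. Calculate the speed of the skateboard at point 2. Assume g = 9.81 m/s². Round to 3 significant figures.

Energy at 1: mgh₁ = (3.69)(9.81)(4.93) = 178.46 J
Friction loss: W_f = μ_k mg d = 24.55 J
At 2: ½mv² + mgh₂ = mgh₁ − W_f
½mv² = 178.46 − 24.55 − 91.221 = 62.686 J
v = √(2 × 62.686/3.69) = 5.829 m/s

v = 5.83 m/s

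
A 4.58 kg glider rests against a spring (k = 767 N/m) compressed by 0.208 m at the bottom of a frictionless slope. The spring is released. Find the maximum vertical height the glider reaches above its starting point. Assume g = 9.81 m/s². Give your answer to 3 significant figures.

At maximum height the glider is at rest, so ½kx² = mgh
h = kx²/(2mg) = (767)(0.208)²/(2 × 4.58 × 9.81) = 0.3693 m

h = 0.369 m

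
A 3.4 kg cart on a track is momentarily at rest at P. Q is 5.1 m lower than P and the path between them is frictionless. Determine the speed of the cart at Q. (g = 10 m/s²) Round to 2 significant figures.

Equating total energy at the two states: mgh = ½mv²
v = √(2gh) = √(2 × 10 × 5.1) = √102.00 = 10.10 m/s

v = 10 m/s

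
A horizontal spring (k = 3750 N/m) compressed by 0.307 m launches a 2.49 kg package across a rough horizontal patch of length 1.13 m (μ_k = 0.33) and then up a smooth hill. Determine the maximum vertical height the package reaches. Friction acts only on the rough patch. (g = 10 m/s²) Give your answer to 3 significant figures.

h = 6.72 m

Spring energy: E₀ = ½kx² = ½(3750)(0.307)² = 176.72 J
Friction: W_f = μ_k mg d = (0.33)(2.49)(10)(1.13) = 9.285 J
Energy at base of ramp: E = 176.72 − 9.285 = 167.43 J
At max height all remaining energy is PE: mgh = E ⇒ h = E/(mg) = 167.43/(2.49 × 10) = 6.724 m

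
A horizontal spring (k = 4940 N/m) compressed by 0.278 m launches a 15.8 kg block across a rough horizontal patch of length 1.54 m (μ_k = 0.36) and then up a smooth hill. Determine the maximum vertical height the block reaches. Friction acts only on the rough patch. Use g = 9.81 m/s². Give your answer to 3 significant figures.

Spring energy: E₀ = ½kx² = ½(4940)(0.278)² = 190.89 J
Friction: W_f = μ_k mg d = (0.36)(15.8)(9.81)(1.54) = 85.93 J
Energy at base of ramp: E = 190.89 − 85.93 = 104.96 J
At max height all remaining energy is PE: mgh = E ⇒ h = E/(mg) = 104.96/(15.8 × 9.81) = 0.6772 m

h = 0.677 m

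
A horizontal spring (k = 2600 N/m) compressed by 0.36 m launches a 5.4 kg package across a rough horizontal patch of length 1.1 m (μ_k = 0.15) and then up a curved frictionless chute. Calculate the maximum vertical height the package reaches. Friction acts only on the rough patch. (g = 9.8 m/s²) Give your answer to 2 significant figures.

h = 3.0 m

Spring energy: E₀ = ½kx² = ½(2600)(0.36)² = 168.48 J
Friction: W_f = μ_k mg d = (0.15)(5.4)(9.8)(1.1) = 8.732 J
Energy at base of ramp: E = 168.48 − 8.732 = 159.75 J
At max height all remaining energy is PE: mgh = E ⇒ h = E/(mg) = 159.75/(5.4 × 9.8) = 3.019 m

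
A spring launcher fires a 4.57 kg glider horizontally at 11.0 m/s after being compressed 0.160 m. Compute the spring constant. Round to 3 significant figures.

k = 21600 N/m

½kx² = ½mv²
k = mv²/x² = (4.57)(11.0)²/(0.160)² = 21600 N/m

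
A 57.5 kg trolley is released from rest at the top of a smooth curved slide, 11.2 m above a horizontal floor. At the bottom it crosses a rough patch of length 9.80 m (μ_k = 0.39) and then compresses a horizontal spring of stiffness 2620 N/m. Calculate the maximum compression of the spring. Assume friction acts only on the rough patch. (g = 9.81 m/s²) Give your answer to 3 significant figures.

x = 1.78 m

Initial energy: E₁ = mgh = (57.5)(9.81)(11.2) = 6317.6 J
Friction removes W_f = μ_k mg d = (0.39)(57.5)(9.81)(9.80) = 2156 J
Energy reaching the spring: E = 6317.6 − 2156 = 4161.7 J
At max compression ½kx² = E ⇒ x = √(2E/k) = √(2 × 4161.7/2620) = 1.782 m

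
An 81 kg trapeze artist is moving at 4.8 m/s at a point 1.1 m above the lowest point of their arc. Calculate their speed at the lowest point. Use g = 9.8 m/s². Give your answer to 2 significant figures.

By conservation of mechanical energy, ½mv₀² + mgh = ½mv²
The mass cancels from both sides.
v² = v₀² + 2gh = (4.8)² + 2(9.8)(1.1) = 44.600
v = √44.600 = 6.678 m/s

v = 6.7 m/s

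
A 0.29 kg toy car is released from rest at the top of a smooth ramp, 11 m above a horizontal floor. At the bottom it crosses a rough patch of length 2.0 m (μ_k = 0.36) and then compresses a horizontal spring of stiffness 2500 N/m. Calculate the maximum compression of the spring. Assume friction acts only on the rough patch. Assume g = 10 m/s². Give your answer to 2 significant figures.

Initial energy: E₁ = mgh = (0.29)(10)(11) = 31.900 J
Friction removes W_f = μ_k mg d = (0.36)(0.29)(10)(2.0) = 2.088 J
Energy reaching the spring: E = 31.900 − 2.088 = 29.812 J
At max compression ½kx² = E ⇒ x = √(2E/k) = √(2 × 29.812/2500) = 0.1544 m

x = 0.15 m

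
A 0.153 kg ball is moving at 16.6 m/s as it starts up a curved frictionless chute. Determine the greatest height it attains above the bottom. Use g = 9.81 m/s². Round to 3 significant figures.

h = 14.0 m

By energy conservation, ½mv² = mgh
h = v²/(2g) = 16.6²/(2 × 9.81) = 14.04 m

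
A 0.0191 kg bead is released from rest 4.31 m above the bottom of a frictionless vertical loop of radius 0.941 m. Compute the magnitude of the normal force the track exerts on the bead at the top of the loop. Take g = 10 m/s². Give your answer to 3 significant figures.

N = 0.795 N

Energy from release to top (height 2r): mgh = ½mv_top² + mg(2r)
v_top² = 2g(h − 2r) = 2(10)(4.31 − 1.882) = 48.560 m²/s²
At the top, both N and weight point toward the centre: N + mg = mv_top²/r
N = m(v_top²/r − g) = 0.0191(48.560/0.941 − 10) = 0.7946 N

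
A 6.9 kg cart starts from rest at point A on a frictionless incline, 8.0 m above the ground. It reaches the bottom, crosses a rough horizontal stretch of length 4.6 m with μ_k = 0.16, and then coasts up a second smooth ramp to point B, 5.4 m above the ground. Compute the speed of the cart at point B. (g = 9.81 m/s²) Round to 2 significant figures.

Energy at A: mgh₁ = (6.9)(9.81)(8.0) = 541.51 J
Friction loss: W_f = μ_k mg d = 49.82 J
At B: ½mv² + mgh₂ = mgh₁ − W_f
½mv² = 541.51 − 49.82 − 365.52 = 126.17 J
v = √(2 × 126.17/6.9) = 6.047 m/s

v = 6.0 m/s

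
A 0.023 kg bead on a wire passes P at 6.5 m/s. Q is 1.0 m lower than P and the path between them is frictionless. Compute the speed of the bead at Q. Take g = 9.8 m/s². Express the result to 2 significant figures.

Equating total energy at the two states: ½mv₀² + mgh = ½mv²
v² = v₀² + 2gh = (6.5)² + 2(9.8)(1.0) = 61.850
v = √61.850 = 7.864 m/s

v = 7.9 m/s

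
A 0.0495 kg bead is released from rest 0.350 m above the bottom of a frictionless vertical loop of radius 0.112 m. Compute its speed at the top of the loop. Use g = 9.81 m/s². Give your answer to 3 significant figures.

Energy conservation: mgh = ½mv_top² + mg(2r)
v_top² = 2g(h − 2r) = 2(9.81)(0.350 − 0.2240) = 2.472
v_top = 1.572 m/s

v = 1.57 m/s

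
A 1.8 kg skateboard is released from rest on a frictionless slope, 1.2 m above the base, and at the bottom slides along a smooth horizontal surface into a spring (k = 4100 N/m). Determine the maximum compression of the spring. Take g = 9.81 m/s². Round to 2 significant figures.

x = 0.10 m

Energy conservation (no friction) from release to max compression: mgh = ½kx²
x = √(2mgh/k) = √(2 × 1.8 × 9.81 × 1.2 / 4100) = 0.1017 m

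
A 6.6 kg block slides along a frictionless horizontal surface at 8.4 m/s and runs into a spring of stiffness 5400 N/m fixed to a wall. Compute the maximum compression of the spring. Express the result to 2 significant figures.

Conservation of energy between contact and max compression: ½mv² = ½kx²
x = v√(m/k) = 8.4 × √(6.6/5400) = 0.2937 m

x = 0.29 m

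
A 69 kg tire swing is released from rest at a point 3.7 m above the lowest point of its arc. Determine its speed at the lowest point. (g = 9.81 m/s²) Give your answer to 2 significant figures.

Energy conservation between the two points: mgh = ½mv²
v = √(2gh) = √(2 × 9.81 × 3.7) = √72.594 = 8.520 m/s

v = 8.5 m/s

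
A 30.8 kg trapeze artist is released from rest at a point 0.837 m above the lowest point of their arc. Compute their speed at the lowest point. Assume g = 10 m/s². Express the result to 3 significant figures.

Equating total energy at the two states: mgh = ½mv²
The mass cancels from both sides.
v = √(2gh) = √(2 × 10 × 0.837) = √16.740 = 4.091 m/s

v = 4.09 m/s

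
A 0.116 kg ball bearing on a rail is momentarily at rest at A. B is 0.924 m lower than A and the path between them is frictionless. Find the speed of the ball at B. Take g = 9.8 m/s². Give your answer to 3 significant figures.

Energy conservation between the two points: mgh = ½mv²
v = √(2gh) = √(2 × 9.8 × 0.924) = √18.110 = 4.256 m/s

v = 4.26 m/s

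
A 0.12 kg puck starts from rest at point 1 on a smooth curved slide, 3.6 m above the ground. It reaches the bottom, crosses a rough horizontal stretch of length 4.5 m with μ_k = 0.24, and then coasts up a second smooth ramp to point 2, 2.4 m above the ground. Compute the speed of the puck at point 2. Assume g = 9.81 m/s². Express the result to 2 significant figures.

Energy at 1: mgh₁ = (0.12)(9.81)(3.6) = 4.2379 J
Friction loss: W_f = μ_k mg d = 1.271 J
At 2: ½mv² + mgh₂ = mgh₁ − W_f
½mv² = 4.2379 − 1.271 − 2.8253 = 0.14126 J
v = √(2 × 0.14126/0.12) = 1.534 m/s

v = 1.5 m/s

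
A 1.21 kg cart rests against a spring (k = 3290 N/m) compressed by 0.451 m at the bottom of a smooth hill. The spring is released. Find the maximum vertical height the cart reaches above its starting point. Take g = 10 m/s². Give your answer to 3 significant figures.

Energy conservation from release to the highest point: ½kx² = mgh
h = kx²/(2mg) = (3290)(0.451)²/(2 × 1.21 × 10) = 27.65 m

h = 27.7 m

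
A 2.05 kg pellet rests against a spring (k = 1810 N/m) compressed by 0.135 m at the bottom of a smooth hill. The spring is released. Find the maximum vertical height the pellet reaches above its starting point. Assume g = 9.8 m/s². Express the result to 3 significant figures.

Energy conservation from release to the highest point: ½kx² = mgh
h = kx²/(2mg) = (1810)(0.135)²/(2 × 2.05 × 9.8) = 0.8210 m

h = 0.821 m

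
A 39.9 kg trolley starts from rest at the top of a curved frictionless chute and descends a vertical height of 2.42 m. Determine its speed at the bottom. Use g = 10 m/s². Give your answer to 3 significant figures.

Mechanical energy is conserved (no friction): mgh = ½mv²
The mass cancels from both sides.
v = √(2gh) = √(2 × 10 × 2.42) = √48.400 = 6.957 m/s

v = 6.96 m/s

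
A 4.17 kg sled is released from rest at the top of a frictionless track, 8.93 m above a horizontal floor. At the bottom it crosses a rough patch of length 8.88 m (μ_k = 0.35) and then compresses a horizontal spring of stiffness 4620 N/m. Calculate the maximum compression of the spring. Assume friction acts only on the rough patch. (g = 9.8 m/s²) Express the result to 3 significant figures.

x = 0.321 m

Initial energy: E₁ = mgh = (4.17)(9.8)(8.93) = 364.93 J
Friction removes W_f = μ_k mg d = (0.35)(4.17)(9.8)(8.88) = 127.0 J
Energy reaching the spring: E = 364.93 − 127.0 = 237.92 J
At max compression ½kx² = E ⇒ x = √(2E/k) = √(2 × 237.92/4620) = 0.3209 m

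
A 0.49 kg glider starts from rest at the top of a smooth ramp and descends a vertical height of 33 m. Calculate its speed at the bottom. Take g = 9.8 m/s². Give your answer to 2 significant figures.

Equating total energy at the two states: mgh = ½mv²
v = √(2gh) = √(2 × 9.8 × 33) = √646.80 = 25.43 m/s

v = 25 m/s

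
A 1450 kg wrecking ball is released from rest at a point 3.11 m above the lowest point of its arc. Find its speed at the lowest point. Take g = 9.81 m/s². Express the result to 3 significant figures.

v = 7.81 m/s

Equating total energy at the two states: mgh = ½mv²
The mass cancels from both sides.
v = √(2gh) = √(2 × 9.81 × 3.11) = √61.018 = 7.811 m/s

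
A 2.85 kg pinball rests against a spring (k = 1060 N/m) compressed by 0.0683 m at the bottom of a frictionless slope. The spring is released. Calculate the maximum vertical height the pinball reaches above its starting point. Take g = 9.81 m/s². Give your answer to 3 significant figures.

h = 0.0884 m

Energy conservation from release to the highest point: ½kx² = mgh
h = kx²/(2mg) = (1060)(0.0683)²/(2 × 2.85 × 9.81) = 0.08843 m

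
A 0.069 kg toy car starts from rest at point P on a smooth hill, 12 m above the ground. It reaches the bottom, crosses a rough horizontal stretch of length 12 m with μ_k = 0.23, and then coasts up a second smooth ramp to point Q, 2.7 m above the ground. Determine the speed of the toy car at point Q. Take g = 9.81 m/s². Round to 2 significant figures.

Energy at P: mgh₁ = (0.069)(9.81)(12) = 8.1227 J
Friction loss: W_f = μ_k mg d = 1.868 J
At Q: ½mv² + mgh₂ = mgh₁ − W_f
½mv² = 8.1227 − 1.868 − 1.8276 = 4.4269 J
v = √(2 × 4.4269/0.069) = 11.33 m/s

v = 11 m/s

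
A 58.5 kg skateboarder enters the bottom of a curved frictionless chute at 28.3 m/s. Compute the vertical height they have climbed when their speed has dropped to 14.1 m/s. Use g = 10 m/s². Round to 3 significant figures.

h = 30.1 m

Energy balance between the two points: ½mv₁² = ½mv₂² + mgh
h = (v₁² − v₂²)/(2g) = (28.3² − 14.1²)/(2 × 10) = 30.10 m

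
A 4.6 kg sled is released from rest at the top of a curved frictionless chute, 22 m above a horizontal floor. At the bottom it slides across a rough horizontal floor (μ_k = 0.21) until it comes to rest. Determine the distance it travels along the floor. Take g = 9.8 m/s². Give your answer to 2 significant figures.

d = 100 m

Energy bookkeeping (friction removes W_f = μ_k N d):
At rest all PE has been dissipated by friction: mgh = μ_k m g d
d = h/μ_k = 22/0.21 = 104.8 m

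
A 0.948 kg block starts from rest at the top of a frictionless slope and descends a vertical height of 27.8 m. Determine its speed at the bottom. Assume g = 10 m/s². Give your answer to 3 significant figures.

Equating total energy at the two states: mgh = ½mv²
v = √(2gh) = √(2 × 10 × 27.8) = √556.00 = 23.58 m/s

v = 23.6 m/s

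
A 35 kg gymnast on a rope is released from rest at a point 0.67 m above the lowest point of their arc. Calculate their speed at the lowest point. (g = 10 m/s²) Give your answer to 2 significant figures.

v = 3.7 m/s

Mechanical energy is conserved (no friction): mgh = ½mv²
v = √(2gh) = √(2 × 10 × 0.67) = √13.400 = 3.661 m/s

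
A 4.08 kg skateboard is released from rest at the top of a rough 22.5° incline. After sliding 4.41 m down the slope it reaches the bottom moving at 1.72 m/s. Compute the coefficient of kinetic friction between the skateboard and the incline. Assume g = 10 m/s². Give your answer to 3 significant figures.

μ_k = 0.378

mgh = ½mv² + μ_k (mg cosθ) L, with h = L sinθ
mgL sinθ = 68.855 J; ½mv² = 6.0351 J
W_f = 68.855 − 6.0351 = 62.82 J
μ_k = W_f/(mg cosθ · L) = 62.82/(37.69 × 4.41) = 0.3779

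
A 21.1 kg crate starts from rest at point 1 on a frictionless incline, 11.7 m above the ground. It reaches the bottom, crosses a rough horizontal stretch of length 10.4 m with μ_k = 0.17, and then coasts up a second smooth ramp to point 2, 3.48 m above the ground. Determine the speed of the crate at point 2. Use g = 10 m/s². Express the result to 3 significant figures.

Energy at 1: mgh₁ = (21.1)(10)(11.7) = 2468.7 J
Friction loss: W_f = μ_k mg d = 373.0 J
At 2: ½mv² + mgh₂ = mgh₁ − W_f
½mv² = 2468.7 − 373.0 − 734.28 = 1361.4 J
v = √(2 × 1361.4/21.1) = 11.36 m/s

v = 11.4 m/s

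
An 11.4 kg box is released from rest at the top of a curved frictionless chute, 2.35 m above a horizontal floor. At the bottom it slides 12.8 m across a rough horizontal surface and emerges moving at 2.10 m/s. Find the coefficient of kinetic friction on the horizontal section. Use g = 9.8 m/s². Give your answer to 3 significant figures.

Applying the work–energy principle:
mgh = ½mv² + μ_k m g d
mgh = 262.54 J; ½mv² = 25.137 J
W_f = 262.54 − 25.137 = 237.4 J
μ_k = W_f/(mg·d) = 237.4/(111.7 × 12.8) = 0.1660

μ_k = 0.166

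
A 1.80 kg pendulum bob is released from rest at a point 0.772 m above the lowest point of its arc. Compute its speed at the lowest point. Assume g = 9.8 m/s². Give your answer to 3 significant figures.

By conservation of mechanical energy, mgh = ½mv²
The mass cancels from both sides.
v = √(2gh) = √(2 × 9.8 × 0.772) = √15.131 = 3.890 m/s

v = 3.89 m/s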